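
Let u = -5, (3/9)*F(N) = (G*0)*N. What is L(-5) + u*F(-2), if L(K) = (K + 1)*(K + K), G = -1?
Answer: 40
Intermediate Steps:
L(K) = 2*K*(1 + K) (L(K) = (1 + K)*(2*K) = 2*K*(1 + K))
F(N) = 0 (F(N) = 3*((-1*0)*N) = 3*(0*N) = 3*0 = 0)
L(-5) + u*F(-2) = 2*(-5)*(1 - 5) - 5*0 = 2*(-5)*(-4) + 0 = 40 + 0 = 40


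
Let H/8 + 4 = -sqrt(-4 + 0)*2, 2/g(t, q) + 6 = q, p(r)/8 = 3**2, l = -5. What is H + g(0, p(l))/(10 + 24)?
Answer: -35903/1122 - 32*I ≈ -31.999 - 32.0*I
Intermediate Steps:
p(r) = 72 (p(r) = 8*3**2 = 8*9 = 72)
g(t, q) = 2/(-6 + q)
H = -32 - 32*I (H = -32 + 8*(-sqrt(-4 + 0)*2) = -32 + 8*(-sqrt(-4)*2) = -32 + 8*(-2*I*2) = -32 + 8*(-4*I) = -32 - 32*I ≈ -32.0 - 32.0*I)
H + g(0, p(l))/(10 + 24) = (-32 - 32*I) + (2/(-6 + 72))/(10 + 24) = (-32 - 32*I) + (2/66)/34 = (-32 - 32*I) + (2*(1/66))*(1/34) = (-32 - 32*I) + (1/33)*(1/34) = (-32 - 32*I) + 1/1122 = -35903/1122 - 32*I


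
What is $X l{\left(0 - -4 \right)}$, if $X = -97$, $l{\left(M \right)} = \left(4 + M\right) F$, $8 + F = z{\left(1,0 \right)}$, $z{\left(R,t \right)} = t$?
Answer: $6208$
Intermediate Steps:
$F = -8$ ($F = -8 + 0 = -8$)
$l{\left(M \right)} = -32 - 8 M$ ($l{\left(M \right)} = \left(4 + M\right) \left(-8\right) = -32 - 8 M$)
$X l{\left(0 - -4 \right)} = - 97 \left(-32 - 8 \left(0 - -4\right)\right) = - 97 \left(-32 - 8 \left(0 + 4\right)\right) = - 97 \left(-32 - 32\right) = \left(-97\right) \left(-64\right) = 6208$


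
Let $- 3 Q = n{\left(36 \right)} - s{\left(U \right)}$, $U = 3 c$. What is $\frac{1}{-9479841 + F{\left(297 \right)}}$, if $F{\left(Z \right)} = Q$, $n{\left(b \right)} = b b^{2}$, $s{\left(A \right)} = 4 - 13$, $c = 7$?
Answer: $- \frac{1}{9495396} \approx -1.0531 \cdot 10^{-7}$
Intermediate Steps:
$U = 21$ ($U = 3 \cdot 7 = 21$)
$s{\left(A \right)} = -9$
$n{\left(b \right)} = b^{3}$
$Q = -15555$ ($Q = - \frac{36^{3} - -9}{3} = - \frac{46656 + 9}{3} = \left(- \frac{1}{3}\right) 46665 = -15555$)
$F{\left(Z \right)} = -15555$
$\frac{1}{-9479841 + F{\left(297 \right)}} = \frac{1}{-9479841 - 15555} = \frac{1}{-9495396} = - \frac{1}{9495396}$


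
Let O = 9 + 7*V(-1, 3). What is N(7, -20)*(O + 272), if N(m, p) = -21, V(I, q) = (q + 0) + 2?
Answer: -6636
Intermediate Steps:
V(I, q) = 2 + q (V(I, q) = q + 2 = 2 + q)
O = 44 (O = 9 + 7*(2 + 3) = 9 + 7*5 = 9 + 35 = 44)
N(7, -20)*(O + 272) = -21*(44 + 272) = -21*316 = -6636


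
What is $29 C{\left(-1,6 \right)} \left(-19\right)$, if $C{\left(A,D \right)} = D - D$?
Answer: $0$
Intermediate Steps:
$C{\left(A,D \right)} = 0$
$29 C{\left(-1,6 \right)} \left(-19\right) = 29 \cdot 0 \left(-19\right) = 0 \left(-19\right) = 0$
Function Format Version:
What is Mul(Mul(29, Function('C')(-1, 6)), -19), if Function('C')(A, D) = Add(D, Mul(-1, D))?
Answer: 0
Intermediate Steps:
Function('C')(A, D) = 0
Mul(Mul(29, Function('C')(-1, 6)), -19) = Mul(Mul(29, 0), -19) = Mul(0, -19) = 0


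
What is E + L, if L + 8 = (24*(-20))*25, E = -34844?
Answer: -46852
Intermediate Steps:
L = -12008 (L = -8 + (24*(-20))*25 = -8 - 480*25 = -8 - 12000 = -12008)
E + L = -34844 - 12008 = -46852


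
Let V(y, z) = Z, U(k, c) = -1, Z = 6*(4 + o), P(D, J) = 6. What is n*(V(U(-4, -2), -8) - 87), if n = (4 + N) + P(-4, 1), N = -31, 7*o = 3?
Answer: 1269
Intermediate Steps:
o = 3/7 (o = (1/7)*3 = 3/7 ≈ 0.42857)
Z = 186/7 (Z = 6*(4 + 3/7) = 6*(31/7) = 186/7 ≈ 26.571)
V(y, z) = 186/7
n = -21 (n = (4 - 31) + 6 = -27 + 6 = -21)
n*(V(U(-4, -2), -8) - 87) = -21*(186/7 - 87) = -21*(-423/7) = 1269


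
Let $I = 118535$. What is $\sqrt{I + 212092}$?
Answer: $\sqrt{330627} \approx 575.0$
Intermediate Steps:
$\sqrt{I + 212092} = \sqrt{118535 + 212092} = \sqrt{330627}$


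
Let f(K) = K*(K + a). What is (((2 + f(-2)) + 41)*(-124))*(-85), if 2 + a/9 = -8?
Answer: 2392580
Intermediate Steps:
a = -90 (a = -18 + 9*(-8) = -18 - 72 = -90)
f(K) = K*(-90 + K) (f(K) = K*(K - 90) = K*(-90 + K))
(((2 + f(-2)) + 41)*(-124))*(-85) = (((2 - 2*(-90 - 2)) + 41)*(-124))*(-85) = (((2 - 2*(-92)) + 41)*(-124))*(-85) = (((2 + 184) + 41)*(-124))*(-85) = ((186 + 41)*(-124))*(-85) = (227*(-124))*(-85) = -28148*(-85) = 2392580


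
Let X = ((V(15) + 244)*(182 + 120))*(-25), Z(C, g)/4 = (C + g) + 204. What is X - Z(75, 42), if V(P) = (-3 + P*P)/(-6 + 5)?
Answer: -167384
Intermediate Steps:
Z(C, g) = 816 + 4*C + 4*g (Z(C, g) = 4*((C + g) + 204) = 4*(204 + C + g) = 816 + 4*C + 4*g)
V(P) = 3 - P² (V(P) = (-3 + P²)/(-1) = (-3 + P²)*(-1) = 3 - P²)
X = -166100 (X = (((3 - 1*15²) + 244)*(182 + 120))*(-25) = (((3 - 1*225) + 244)*302)*(-25) = (((3 - 225) + 244)*302)*(-25) = ((-222 + 244)*302)*(-25) = (22*302)*(-25) = 6644*(-25) = -166100)
X - Z(75, 42) = -166100 - (816 + 4*75 + 4*42) = -166100 - (816 + 300 + 168) = -166100 - 1*1284 = -166100 - 1284 = -167384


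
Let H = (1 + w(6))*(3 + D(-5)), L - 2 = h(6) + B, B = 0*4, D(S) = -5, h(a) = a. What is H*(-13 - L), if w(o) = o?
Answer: 294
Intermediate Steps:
B = 0
L = 8 (L = 2 + (6 + 0) = 2 + 6 = 8)
H = -14 (H = (1 + 6)*(3 - 5) = 7*(-2) = -14)
H*(-13 - L) = -14*(-13 - 1*8) = -14*(-13 - 8) = -14*(-21) = 294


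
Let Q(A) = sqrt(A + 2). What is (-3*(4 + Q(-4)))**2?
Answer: 126 + 72*I*sqrt(2) ≈ 126.0 + 101.82*I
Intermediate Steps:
Q(A) = sqrt(2 + A)
(-3*(4 + Q(-4)))**2 = (-3*(4 + sqrt(2 - 4)))**2 = (-3*(4 + sqrt(-2)))**2 = (-3*(4 + I*sqrt(2)))**2 = (-12 - 3*I*sqrt(2))**2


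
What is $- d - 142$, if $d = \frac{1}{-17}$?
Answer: $- \frac{2413}{17} \approx -141.94$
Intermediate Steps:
$d = - \frac{1}{17} \approx -0.058824$
$- d - 142 = \left(-1\right) \left(- \frac{1}{17}\right) - 142 = \frac{1}{17} - 142 = - \frac{2413}{17}$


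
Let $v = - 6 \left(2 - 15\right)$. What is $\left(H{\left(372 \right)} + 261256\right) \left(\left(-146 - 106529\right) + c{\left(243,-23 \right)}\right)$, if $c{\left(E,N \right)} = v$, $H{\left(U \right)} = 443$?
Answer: $-27896328303$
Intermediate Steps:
$v = 78$ ($v = - 6 \left(2 - 15\right) = \left(-6\right) \left(-13\right) = 78$)
$c{\left(E,N \right)} = 78$
$\left(H{\left(372 \right)} + 261256\right) \left(\left(-146 - 106529\right) + c{\left(243,-23 \right)}\right) = \left(443 + 261256\right) \left(\left(-146 - 106529\right) + 78\right) = 261699 \left(\left(-146 - 106529\right) + 78\right) = 261699 \left(-106675 + 78\right) = 261699 \left(-106597\right) = -27896328303$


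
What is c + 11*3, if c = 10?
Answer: 43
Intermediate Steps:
c + 11*3 = 10 + 11*3 = 10 + 33 = 43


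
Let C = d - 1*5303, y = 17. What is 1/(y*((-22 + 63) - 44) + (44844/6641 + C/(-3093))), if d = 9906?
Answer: -20540613/939437294 ≈ -0.021865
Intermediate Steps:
C = 4603 (C = 9906 - 1*5303 = 9906 - 5303 = 4603)
1/(y*((-22 + 63) - 44) + (44844/6641 + C/(-3093))) = 1/(17*((-22 + 63) - 44) + (44844/6641 + 4603/(-3093))) = 1/(17*(41 - 44) + (44844*(1/6641) + 4603*(-1/3093))) = 1/(17*(-3) + (44844/6641 - 4603/3093)) = 1/(-51 + 108133969/20540613) = 1/(-939437294/20540613) = -20540613/939437294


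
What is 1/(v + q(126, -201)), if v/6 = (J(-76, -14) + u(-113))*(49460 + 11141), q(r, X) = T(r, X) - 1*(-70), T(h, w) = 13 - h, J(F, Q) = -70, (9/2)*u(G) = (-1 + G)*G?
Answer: 1/1015430313 ≈ 9.8480e-10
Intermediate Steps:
u(G) = 2*G*(-1 + G)/9 (u(G) = 2*((-1 + G)*G)/9 = 2*(G*(-1 + G))/9 = 2*G*(-1 + G)/9)
q(r, X) = 83 - r (q(r, X) = (13 - r) - 1*(-70) = (13 - r) + 70 = 83 - r)
v = 1015430356 (v = 6*((-70 + (2/9)*(-113)*(-1 - 113))*(49460 + 11141)) = 6*((-70 + (2/9)*(-113)*(-114))*60601) = 6*((-70 + 8588/3)*60601) = 6*((8378/3)*60601) = 6*(507715178/3) = 1015430356)
1/(v + q(126, -201)) = 1/(1015430356 + (83 - 1*126)) = 1/(1015430356 + (83 - 126)) = 1/(1015430356 - 43) = 1/1015430313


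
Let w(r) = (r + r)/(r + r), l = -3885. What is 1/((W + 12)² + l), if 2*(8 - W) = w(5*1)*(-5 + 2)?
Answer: -4/13691 ≈ -0.00029216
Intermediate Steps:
w(r) = 1 (w(r) = (2*r)/((2*r)) = (2*r)*(1/(2*r)) = 1)
W = 19/2 (W = 8 - (-5 + 2)/2 = 8 - (-3)/2 = 8 - ½*(-3) = 8 + 3/2 = 19/2 ≈ 9.5000)
1/((W + 12)² + l) = 1/((19/2 + 12)² - 3885) = 1/((43/2)² - 3885) = 1/(1849/4 - 3885) = 1/(-13691/4) = -4/13691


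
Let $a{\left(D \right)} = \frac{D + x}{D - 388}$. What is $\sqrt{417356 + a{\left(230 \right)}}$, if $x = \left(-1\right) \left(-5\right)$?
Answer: $\frac{\sqrt{10418838054}}{158} \approx 646.03$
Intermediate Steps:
$x = 5$
$a{\left(D \right)} = \frac{5 + D}{-388 + D}$ ($a{\left(D \right)} = \frac{D + 5}{D - 388} = \frac{5 + D}{-388 + D}$)
$\sqrt{417356 + a{\left(230 \right)}} = \sqrt{417356 + \frac{5 + 230}{-388 + 230}} = \sqrt{417356 + \frac{1}{-158} \cdot 235} = \sqrt{417356 - \frac{235}{158}} = \sqrt{\frac{65942013}{158}} = \frac{\sqrt{10418838054}}{158}$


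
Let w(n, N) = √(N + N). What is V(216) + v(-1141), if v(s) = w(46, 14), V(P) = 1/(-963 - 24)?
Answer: -1/987 + 2*√7 ≈ 5.2905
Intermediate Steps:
V(P) = -1/987 (V(P) = 1/(-987) = -1/987)
w(n, N) = √2*√N (w(n, N) = √(2*N) = √2*√N)
v(s) = 2*√7 (v(s) = √2*√14 = 2*√7)
V(216) + v(-1141) = -1/987 + 2*√7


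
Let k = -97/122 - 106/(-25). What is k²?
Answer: 110397049/9302500 ≈ 11.867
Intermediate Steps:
k = 10507/3050 (k = -97*1/122 - 106*(-1/25) = -97/122 + 106/25 = 10507/3050 ≈ 3.4449)
k² = (10507/3050)² = 110397049/9302500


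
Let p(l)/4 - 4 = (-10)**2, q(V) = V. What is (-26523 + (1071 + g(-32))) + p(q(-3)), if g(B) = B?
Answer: -25068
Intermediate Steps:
p(l) = 416 (p(l) = 16 + 4*(-10)**2 = 16 + 4*100 = 16 + 400 = 416)
(-26523 + (1071 + g(-32))) + p(q(-3)) = (-26523 + (1071 - 32)) + 416 = (-26523 + 1039) + 416 = -25484 + 416 = -25068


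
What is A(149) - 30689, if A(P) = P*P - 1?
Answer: -8489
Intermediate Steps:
A(P) = -1 + P² (A(P) = P² - 1 = -1 + P²)
A(149) - 30689 = (-1 + 149²) - 30689 = (-1 + 22201) - 30689 = 22200 - 30689 = -8489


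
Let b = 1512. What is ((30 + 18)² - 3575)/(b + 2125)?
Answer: -1271/3637 ≈ -0.34946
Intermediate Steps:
((30 + 18)² - 3575)/(b + 2125) = ((30 + 18)² - 3575)/(1512 + 2125) = (48² - 3575)/3637 = (2304 - 3575)*(1/3637) = -1271*1/3637 = -1271/3637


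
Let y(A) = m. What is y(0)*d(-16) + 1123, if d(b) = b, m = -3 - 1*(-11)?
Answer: 995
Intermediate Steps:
m = 8 (m = -3 + 11 = 8)
y(A) = 8
y(0)*d(-16) + 1123 = 8*(-16) + 1123 = -128 + 1123 = 995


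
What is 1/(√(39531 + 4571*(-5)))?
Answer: √4169/8338 ≈ 0.0077438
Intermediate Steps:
1/(√(39531 + 4571*(-5))) = 1/(√(39531 - 22855)) = 1/(√16676) = 1/(2*√4169) = √4169/8338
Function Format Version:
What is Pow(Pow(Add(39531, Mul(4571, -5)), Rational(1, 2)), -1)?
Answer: Mul(Rational(1, 8338), Pow(4169, Rational(1, 2))) ≈ 0.0077438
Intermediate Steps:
Pow(Pow(Add(39531, Mul(4571, -5)), Rational(1, 2)), -1) = Pow(Pow(Add(39531, -22855), Rational(1, 2)), -1) = Pow(Pow(16676, Rational(1, 2)), -1) = Pow(Mul(2, Pow(4169, Rational(1, 2))), -1) = Mul(Rational(1, 8338), Pow(4169, Rational(1, 2)))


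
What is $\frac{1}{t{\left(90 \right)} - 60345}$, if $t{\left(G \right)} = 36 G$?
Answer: $- \frac{1}{57105} \approx -1.7512 \cdot 10^{-5}$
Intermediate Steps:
$\frac{1}{t{\left(90 \right)} - 60345} = \frac{1}{36 \cdot 90 - 60345} = \frac{1}{3240 - 60345} = \frac{1}{-57105} = - \frac{1}{57105}$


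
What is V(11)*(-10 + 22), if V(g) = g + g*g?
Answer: 1584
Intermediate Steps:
V(g) = g + g**2
V(11)*(-10 + 22) = (11*(1 + 11))*(-10 + 22) = (11*12)*12 = 132*12 = 1584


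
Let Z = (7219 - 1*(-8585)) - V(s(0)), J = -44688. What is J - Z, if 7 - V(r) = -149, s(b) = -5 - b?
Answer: -60336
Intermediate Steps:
V(r) = 156 (V(r) = 7 - 1*(-149) = 7 + 149 = 156)
Z = 15648 (Z = (7219 - 1*(-8585)) - 1*156 = (7219 + 8585) - 156 = 15804 - 156 = 15648)
J - Z = -44688 - 1*15648 = -44688 - 15648 = -60336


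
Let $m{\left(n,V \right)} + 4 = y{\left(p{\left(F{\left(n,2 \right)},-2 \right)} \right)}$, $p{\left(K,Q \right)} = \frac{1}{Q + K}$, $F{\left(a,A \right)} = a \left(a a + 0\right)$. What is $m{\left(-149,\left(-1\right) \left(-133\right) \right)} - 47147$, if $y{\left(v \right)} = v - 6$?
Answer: $- \frac{155993045308}{3307951} \approx -47157.0$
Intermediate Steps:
$F{\left(a,A \right)} = a^{3}$ ($F{\left(a,A \right)} = a \left(a^{2} + 0\right) = a a^{2} = a^{3}$)
$p{\left(K,Q \right)} = \frac{1}{K + Q}$
$y{\left(v \right)} = -6 + v$ ($y{\left(v \right)} = v - 6 = -6 + v$)
$m{\left(n,V \right)} = -10 + \frac{1}{-2 + n^{3}}$ ($m{\left(n,V \right)} = -4 - \left(6 - \frac{1}{n^{3} - 2}\right) = -4 - \left(6 - \frac{1}{-2 + n^{3}}\right) = -10 + \frac{1}{-2 + n^{3}}$)
$m{\left(-149,\left(-1\right) \left(-133\right) \right)} - 47147 = \frac{21 - 10 \left(-149\right)^{3}}{-2 + \left(-149\right)^{3}} - 47147 = \frac{21 - -33079490}{-2 - 3307949} - 47147 = \frac{21 + 33079490}{-3307951} - 47147 = \left(- \frac{1}{3307951}\right) 33079511 - 47147 = - \frac{33079511}{3307951} - 47147 = - \frac{155993045308}{3307951}$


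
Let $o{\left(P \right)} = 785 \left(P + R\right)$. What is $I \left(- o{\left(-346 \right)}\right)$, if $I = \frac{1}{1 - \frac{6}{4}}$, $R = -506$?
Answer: $-1337640$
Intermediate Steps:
$I = -2$ ($I = \frac{1}{1 - \frac{3}{2}} = \frac{1}{- \frac{1}{2}} = -2$)
$o{\left(P \right)} = -397210 + 785 P$ ($o{\left(P \right)} = 785 \left(P - 506\right) = 785 \left(-506 + P\right) = -397210 + 785 P$)
$I \left(- o{\left(-346 \right)}\right) = - 2 \left(- (-397210 + 785 \left(-346\right))\right) = - 2 \left(- (-397210 - 271610)\right) = - 2 \left(\left(-1\right) \left(-668820\right)\right) = \left(-2\right) 668820 = -1337640$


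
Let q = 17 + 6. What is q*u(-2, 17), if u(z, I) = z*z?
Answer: 92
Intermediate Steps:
u(z, I) = z²
q = 23
q*u(-2, 17) = 23*(-2)² = 23*4 = 92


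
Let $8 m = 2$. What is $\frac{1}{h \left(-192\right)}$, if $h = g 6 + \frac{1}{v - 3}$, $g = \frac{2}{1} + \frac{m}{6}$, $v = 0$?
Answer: $- \frac{1}{2288} \approx -0.00043706$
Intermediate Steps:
$m = \frac{1}{4}$ ($m = \frac{1}{8} \cdot 2 = \frac{1}{4} \approx 0.25$)
$g = \frac{49}{24}$ ($g = \frac{2}{1} + \frac{1}{4 \cdot 6} = 2 \cdot 1 + \frac{1}{4} \cdot \frac{1}{6} = 2 + \frac{1}{24} = \frac{49}{24} \approx 2.0417$)
$h = \frac{143}{12}$ ($h = \frac{49}{24} \cdot 6 + \frac{1}{0 - 3} = \frac{49}{4} + \frac{1}{-3} = \frac{49}{4} - \frac{1}{3} = \frac{143}{12} \approx 11.917$)
$\frac{1}{h \left(-192\right)} = \frac{1}{\frac{143}{12} \left(-192\right)} = \frac{1}{-2288} = - \frac{1}{2288}$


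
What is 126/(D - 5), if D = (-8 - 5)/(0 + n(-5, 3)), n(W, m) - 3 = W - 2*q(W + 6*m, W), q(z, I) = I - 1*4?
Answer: -672/31 ≈ -21.677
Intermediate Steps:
q(z, I) = -4 + I (q(z, I) = I - 4 = -4 + I)
n(W, m) = 11 - W (n(W, m) = 3 + (W - 2*(-4 + W)) = 3 + (W + (8 - 2*W)) = 3 + (8 - W) = 11 - W)
D = -13/16 (D = (-8 - 5)/(0 + (11 - 1*(-5))) = -13/(0 + (11 + 5)) = -13/(0 + 16) = -13/16 ≈ -0.81250)
126/(D - 5) = 126/(-13/16 - 5) = 126/(-93/16) = 126*(-16/93) = -672/31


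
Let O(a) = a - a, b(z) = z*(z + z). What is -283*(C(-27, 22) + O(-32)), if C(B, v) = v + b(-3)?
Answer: -11320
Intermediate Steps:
b(z) = 2*z**2 (b(z) = z*(2*z) = 2*z**2)
O(a) = 0
C(B, v) = 18 + v (C(B, v) = v + 2*(-3)**2 = v + 2*9 = v + 18 = 18 + v)
-283*(C(-27, 22) + O(-32)) = -283*((18 + 22) + 0) = -283*(40 + 0) = -283*40 = -11320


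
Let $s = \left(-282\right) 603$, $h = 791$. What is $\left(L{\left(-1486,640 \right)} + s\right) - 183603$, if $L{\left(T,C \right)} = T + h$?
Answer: $-354344$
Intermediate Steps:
$s = -170046$
$L{\left(T,C \right)} = 791 + T$ ($L{\left(T,C \right)} = T + 791 = 791 + T$)
$\left(L{\left(-1486,640 \right)} + s\right) - 183603 = \left(\left(791 - 1486\right) - 170046\right) - 183603 = \left(-695 - 170046\right) - 183603 = -170741 - 183603 = -354344$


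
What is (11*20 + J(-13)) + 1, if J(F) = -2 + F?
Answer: 206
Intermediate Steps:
(11*20 + J(-13)) + 1 = (11*20 + (-2 - 13)) + 1 = (220 - 15) + 1 = 205 + 1 = 206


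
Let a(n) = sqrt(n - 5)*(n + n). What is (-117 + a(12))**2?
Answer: 17721 - 5616*sqrt(7) ≈ 2862.5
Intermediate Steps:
a(n) = 2*n*sqrt(-5 + n) (a(n) = sqrt(-5 + n)*(2*n) = 2*n*sqrt(-5 + n))
(-117 + a(12))**2 = (-117 + 2*12*sqrt(-5 + 12))**2 = (-117 + 2*12*sqrt(7))**2 = (-117 + 24*sqrt(7))**2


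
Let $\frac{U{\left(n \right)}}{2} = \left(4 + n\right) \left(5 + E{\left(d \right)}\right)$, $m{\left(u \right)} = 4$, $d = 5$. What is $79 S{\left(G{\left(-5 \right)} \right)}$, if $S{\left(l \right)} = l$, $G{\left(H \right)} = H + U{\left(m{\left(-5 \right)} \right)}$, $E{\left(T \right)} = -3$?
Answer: $2133$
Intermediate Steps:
$U{\left(n \right)} = 16 + 4 n$ ($U{\left(n \right)} = 2 \left(4 + n\right) \left(5 - 3\right) = 2 \left(4 + n\right) 2 = 2 \left(8 + 2 n\right) = 16 + 4 n$)
$G{\left(H \right)} = 32 + H$ ($G{\left(H \right)} = H + \left(16 + 4 \cdot 4\right) = H + \left(16 + 16\right) = H + 32 = 32 + H$)
$79 S{\left(G{\left(-5 \right)} \right)} = 79 \left(32 - 5\right) = 79 \cdot 27 = 2133$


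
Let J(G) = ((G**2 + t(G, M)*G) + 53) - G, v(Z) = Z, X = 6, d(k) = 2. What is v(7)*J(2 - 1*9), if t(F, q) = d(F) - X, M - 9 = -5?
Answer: 959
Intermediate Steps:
M = 4 (M = 9 - 5 = 4)
t(F, q) = -4 (t(F, q) = 2 - 1*6 = 2 - 6 = -4)
J(G) = 53 + G**2 - 5*G (J(G) = ((G**2 - 4*G) + 53) - G = (53 + G**2 - 4*G) - G = 53 + G**2 - 5*G)
v(7)*J(2 - 1*9) = 7*(53 + (2 - 1*9)**2 - 5*(2 - 1*9)) = 7*(53 + (2 - 9)**2 - 5*(2 - 9)) = 7*(53 + (-7)**2 - 5*(-7)) = 7*(53 + 49 + 35) = 7*137 = 959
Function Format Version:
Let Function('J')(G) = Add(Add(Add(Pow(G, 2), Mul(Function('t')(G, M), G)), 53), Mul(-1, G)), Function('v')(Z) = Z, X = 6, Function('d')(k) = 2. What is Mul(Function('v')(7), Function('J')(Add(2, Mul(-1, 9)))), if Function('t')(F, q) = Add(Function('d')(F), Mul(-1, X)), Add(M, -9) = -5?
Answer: 959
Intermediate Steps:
M = 4 (M = Add(9, -5) = 4)
Function('t')(F, q) = -4 (Function('t')(F, q) = Add(2, Mul(-1, 6)) = Add(2, -6) = -4)
Function('J')(G) = Add(53, Pow(G, 2), Mul(-5, G)) (Function('J')(G) = Add(Add(Add(Pow(G, 2), Mul(-4, G)), 53), Mul(-1, G)) = Add(Add(53, Pow(G, 2), Mul(-4, G)), Mul(-1, G)) = Add(53, Pow(G, 2), Mul(-5, G)))
Mul(Function('v')(7), Function('J')(Add(2, Mul(-1, 9)))) = Mul(7, Add(53, Pow(Add(2, Mul(-1, 9)), 2), Mul(-5, Add(2, Mul(-1, 9))))) = Mul(7, Add(53, Pow(Add(2, -9), 2), Mul(-5, Add(2, -9)))) = Mul(7, Add(53, Pow(-7, 2), Mul(-5, -7))) = Mul(7, Add(53, 49, 35)) = Mul(7, 137) = 959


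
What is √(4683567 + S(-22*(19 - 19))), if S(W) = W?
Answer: 7*√95583 ≈ 2164.2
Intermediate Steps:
√(4683567 + S(-22*(19 - 19))) = √(4683567 - 22*(19 - 19)) = √(4683567 - 22*0) = √(4683567 + 0) = √4683567 = 7*√95583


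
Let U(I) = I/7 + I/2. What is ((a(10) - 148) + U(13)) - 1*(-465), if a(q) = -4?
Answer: 4499/14 ≈ 321.36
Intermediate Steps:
U(I) = 9*I/14 (U(I) = I*(⅐) + I*(½) = I/7 + I/2 = 9*I/14)
((a(10) - 148) + U(13)) - 1*(-465) = ((-4 - 148) + (9/14)*13) - 1*(-465) = (-152 + 117/14) + 465 = -2011/14 + 465 = 4499/14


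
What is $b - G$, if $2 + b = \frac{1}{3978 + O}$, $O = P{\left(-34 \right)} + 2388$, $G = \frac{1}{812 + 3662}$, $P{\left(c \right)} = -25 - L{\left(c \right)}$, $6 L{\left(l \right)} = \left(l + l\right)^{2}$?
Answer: $- \frac{149533317}{74765014} \approx -2.0$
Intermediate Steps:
$L{\left(l \right)} = \frac{2 l^{2}}{3}$ ($L{\left(l \right)} = \frac{\left(l + l\right)^{2}}{6} = \frac{\left(2 l\right)^{2}}{6} = \frac{4 l^{2}}{6} = \frac{2 l^{2}}{3}$)
$P{\left(c \right)} = -25 - \frac{2 c^{2}}{3}$
$G = \frac{1}{4474} \approx 0.00022351$
$O = \frac{4777}{3}$ ($O = \left(-25 - \frac{2 \left(-34\right)^{2}}{3}\right) + 2388 = \left(-25 - \frac{2312}{3}\right) + 2388 = - \frac{2387}{3} + 2388 = \frac{4777}{3} \approx 1592.3$)
$b = - \frac{33419}{16711}$ ($b = -2 + \frac{1}{3978 + \frac{4777}{3}} = -2 + \frac{1}{\frac{16711}{3}} = -2 + \frac{3}{16711} = - \frac{33419}{16711} \approx -1.9998$)
$b - G = - \frac{33419}{16711} - \frac{1}{4474} = - \frac{149533317}{74765014}$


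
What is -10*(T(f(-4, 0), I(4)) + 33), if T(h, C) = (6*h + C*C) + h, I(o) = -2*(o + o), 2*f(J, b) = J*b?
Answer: -2890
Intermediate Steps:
f(J, b) = J*b/2 (f(J, b) = (J*b)/2 = J*b/2)
I(o) = -4*o
T(h, C) = C**2 + 7*h (T(h, C) = (6*h + C**2) + h = (C**2 + 6*h) + h = C**2 + 7*h)
-10*(T(f(-4, 0), I(4)) + 33) = -10*(((-4*4)**2 + 7*((1/2)*(-4)*0)) + 33) = -10*(((-16)**2 + 7*0) + 33) = -10*((256 + 0) + 33) = -10*(256 + 33) = -10*289 = -2890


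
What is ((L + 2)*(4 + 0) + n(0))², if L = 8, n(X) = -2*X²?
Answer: 1600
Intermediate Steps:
((L + 2)*(4 + 0) + n(0))² = ((8 + 2)*(4 + 0) - 2*0²)² = (10*4 - 2*0)² = (40 + 0)² = 40² = 1600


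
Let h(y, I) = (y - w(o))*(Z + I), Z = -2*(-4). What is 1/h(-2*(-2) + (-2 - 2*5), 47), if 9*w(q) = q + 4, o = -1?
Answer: -3/1375 ≈ -0.0021818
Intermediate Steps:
w(q) = 4/9 + q/9 (w(q) = (q + 4)/9 = (4 + q)/9 = 4/9 + q/9)
Z = 8
h(y, I) = (8 + I)*(-⅓ + y) (h(y, I) = (y - (4/9 + (⅑)*(-1)))*(8 + I) = (y - (4/9 - ⅑))*(8 + I) = (y - 1*⅓)*(8 + I) = (y - ⅓)*(8 + I) = (-⅓ + y)*(8 + I) = (8 + I)*(-⅓ + y))
1/h(-2*(-2) + (-2 - 2*5), 47) = 1/(-8/3 + 8*(-2*(-2) + (-2 - 2*5)) - ⅓*47 + 47*(-2*(-2) + (-2 - 2*5))) = 1/(-8/3 + 8*(4 + (-2 - 10)) - 47/3 + 47*(4 + (-2 - 10))) = 1/(-8/3 + 8*(4 - 12) - 47/3 + 47*(4 - 12)) = 1/(-8/3 + 8*(-8) - 47/3 + 47*(-8)) = 1/(-8/3 - 64 - 47/3 - 376) = 1/(-1375/3) = -3/1375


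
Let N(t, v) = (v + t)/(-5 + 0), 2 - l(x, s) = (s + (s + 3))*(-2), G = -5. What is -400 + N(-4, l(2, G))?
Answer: -1984/5 ≈ -396.80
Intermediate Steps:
l(x, s) = 8 + 4*s (l(x, s) = 2 - (s + (s + 3))*(-2) = 2 - (s + (3 + s))*(-2) = 2 - (3 + 2*s)*(-2) = 2 - (-6 - 4*s) = 2 + (6 + 4*s) = 8 + 4*s)
N(t, v) = -t/5 - v/5 (N(t, v) = (t + v)/(-5) = (t + v)*(-1/5) = -t/5 - v/5)
-400 + N(-4, l(2, G)) = -400 + (-1/5*(-4) - (8 + 4*(-5))/5) = -400 + (4/5 - (8 - 20)/5) = -400 + (4/5 - 1/5*(-12)) = -400 + (4/5 + 12/5) = -400 + 16/5 = -1984/5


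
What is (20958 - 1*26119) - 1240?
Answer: -6401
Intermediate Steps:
(20958 - 1*26119) - 1240 = (20958 - 26119) - 1240 = -5161 - 1240 = -6401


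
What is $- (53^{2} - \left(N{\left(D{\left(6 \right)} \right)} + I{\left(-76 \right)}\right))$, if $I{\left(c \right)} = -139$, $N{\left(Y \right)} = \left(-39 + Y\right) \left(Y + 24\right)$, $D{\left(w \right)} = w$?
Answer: $-3938$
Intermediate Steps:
$N{\left(Y \right)} = \left(-39 + Y\right) \left(24 + Y\right)$
$- (53^{2} - \left(N{\left(D{\left(6 \right)} \right)} + I{\left(-76 \right)}\right)) = - (53^{2} - \left(\left(-936 + 6^{2} - 90\right) - 139\right)) = - (2809 - \left(\left(-936 + 36 - 90\right) - 139\right)) = - (2809 - \left(-990 - 139\right)) = - (2809 - -1129) = - (2809 + 1129) = \left(-1\right) 3938 = -3938$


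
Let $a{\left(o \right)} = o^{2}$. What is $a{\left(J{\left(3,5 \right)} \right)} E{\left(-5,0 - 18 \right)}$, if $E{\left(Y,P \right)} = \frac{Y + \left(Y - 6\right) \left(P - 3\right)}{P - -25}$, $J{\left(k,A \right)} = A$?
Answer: $\frac{5650}{7} \approx 807.14$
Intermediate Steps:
$E{\left(Y,P \right)} = \frac{Y + \left(-6 + Y\right) \left(-3 + P\right)}{25 + P}$ ($E{\left(Y,P \right)} = \frac{Y + \left(-6 + Y\right) \left(-3 + P\right)}{P + 25} = \frac{Y + \left(-6 + Y\right) \left(-3 + P\right)}{25 + P}$)
$a{\left(J{\left(3,5 \right)} \right)} E{\left(-5,0 - 18 \right)} = 5^{2} \frac{18 - 6 \left(0 - 18\right) - -10 + \left(0 - 18\right) \left(-5\right)}{25 + \left(0 - 18\right)} = 25 \frac{18 - 6 \left(0 - 18\right) + 10 + \left(0 - 18\right) \left(-5\right)}{25 + \left(0 - 18\right)} = 25 \frac{18 - -108 + 10 - -90}{25 - 18} = 25 \frac{18 + 108 + 10 + 90}{7} = 25 \cdot \frac{1}{7} \cdot 226 = 25 \cdot \frac{226}{7} = \frac{5650}{7}$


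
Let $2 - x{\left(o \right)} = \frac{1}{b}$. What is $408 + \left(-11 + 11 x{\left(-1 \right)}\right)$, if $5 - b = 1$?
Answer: $\frac{1665}{4} \approx 416.25$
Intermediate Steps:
$b = 4$ ($b = 5 - 1 = 4$)
$x{\left(o \right)} = \frac{7}{4}$ ($x{\left(o \right)} = 2 - \frac{1}{4} = \frac{7}{4}$)
$408 + \left(-11 + 11 x{\left(-1 \right)}\right) = 408 + \left(-11 + 11 \cdot \frac{7}{4}\right) = 408 + \left(-11 + \frac{77}{4}\right) = 408 + \frac{33}{4} = \frac{1665}{4}$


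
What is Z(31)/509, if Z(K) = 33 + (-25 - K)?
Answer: -23/509 ≈ -0.045187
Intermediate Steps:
Z(K) = 8 - K
Z(31)/509 = (8 - 1*31)/509 = (8 - 31)*(1/509) = -23*1/509 = -23/509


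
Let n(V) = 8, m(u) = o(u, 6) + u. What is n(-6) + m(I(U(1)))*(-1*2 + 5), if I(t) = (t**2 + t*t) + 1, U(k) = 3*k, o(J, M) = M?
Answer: 83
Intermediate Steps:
I(t) = 1 + 2*t**2 (I(t) = (t**2 + t**2) + 1 = 2*t**2 + 1 = 1 + 2*t**2)
m(u) = 6 + u
n(-6) + m(I(U(1)))*(-1*2 + 5) = 8 + (6 + (1 + 2*(3*1)**2))*(-1*2 + 5) = 8 + (6 + (1 + 2*3**2))*(-2 + 5) = 8 + (6 + (1 + 2*9))*3 = 8 + (6 + (1 + 18))*3 = 8 + (6 + 19)*3 = 8 + 25*3 = 8 + 75 = 83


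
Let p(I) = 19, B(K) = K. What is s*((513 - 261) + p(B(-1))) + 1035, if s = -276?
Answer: -73761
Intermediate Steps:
s*((513 - 261) + p(B(-1))) + 1035 = -276*((513 - 261) + 19) + 1035 = -276*(252 + 19) + 1035 = -276*271 + 1035 = -74796 + 1035 = -73761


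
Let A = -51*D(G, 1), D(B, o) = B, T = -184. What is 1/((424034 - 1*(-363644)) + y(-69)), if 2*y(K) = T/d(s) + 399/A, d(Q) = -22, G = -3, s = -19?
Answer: 1122/883780871 ≈ 1.2695e-6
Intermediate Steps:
A = 153 (A = -51*(-3) = 153)
y(K) = 6155/1122 (y(K) = (-184/(-22) + 399/153)/2 = (-184*(-1/22) + 399*(1/153))/2 = (92/11 + 133/51)/2 = (½)*(6155/561) = 6155/1122)
1/((424034 - 1*(-363644)) + y(-69)) = 1/((424034 - 1*(-363644)) + 6155/1122) = 1/((424034 + 363644) + 6155/1122) = 1/(787678 + 6155/1122) = 1/(883780871/1122) = 1122/883780871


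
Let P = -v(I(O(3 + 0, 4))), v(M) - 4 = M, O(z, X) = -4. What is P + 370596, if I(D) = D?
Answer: 370596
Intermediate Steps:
v(M) = 4 + M
P = 0 (P = -(4 - 4) = -1*0 = 0)
P + 370596 = 0 + 370596 = 370596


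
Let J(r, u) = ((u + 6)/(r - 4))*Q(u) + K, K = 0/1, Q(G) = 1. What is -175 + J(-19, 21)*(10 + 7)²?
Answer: -11828/23 ≈ -514.26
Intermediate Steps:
K = 0 (K = 0*1 = 0)
J(r, u) = (6 + u)/(-4 + r) (J(r, u) = ((u + 6)/(r - 4))*1 + 0 = ((6 + u)/(-4 + r))*1 + 0 = (6 + u)/(-4 + r) + 0 = (6 + u)/(-4 + r))
-175 + J(-19, 21)*(10 + 7)² = -175 + ((6 + 21)/(-4 - 19))*(10 + 7)² = -175 + (27/(-23))*17² = -175 - 1/23*27*289 = -175 - 27/23*289 = -175 - 7803/23 = -11828/23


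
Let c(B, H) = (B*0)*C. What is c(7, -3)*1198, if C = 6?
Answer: 0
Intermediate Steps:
c(B, H) = 0 (c(B, H) = (B*0)*6 = 0*6 = 0)
c(7, -3)*1198 = 0*1198 = 0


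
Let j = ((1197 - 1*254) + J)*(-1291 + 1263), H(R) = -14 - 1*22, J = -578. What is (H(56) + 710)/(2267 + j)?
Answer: -674/7953 ≈ -0.084748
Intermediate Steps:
H(R) = -36 (H(R) = -14 - 22 = -36)
j = -10220 (j = ((1197 - 1*254) - 578)*(-1291 + 1263) = ((1197 - 254) - 578)*(-28) = (943 - 578)*(-28) = 365*(-28) = -10220)
(H(56) + 710)/(2267 + j) = (-36 + 710)/(2267 - 10220) = 674/(-7953) = 674*(-1/7953) = -674/7953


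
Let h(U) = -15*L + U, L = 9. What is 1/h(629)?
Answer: 1/494 ≈ 0.0020243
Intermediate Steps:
h(U) = -135 + U (h(U) = -15*9 + U = -135 + U)
1/h(629) = 1/(-135 + 629) = 1/494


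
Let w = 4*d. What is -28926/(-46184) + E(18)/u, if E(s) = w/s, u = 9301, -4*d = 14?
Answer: 1210521623/1933008228 ≈ 0.62624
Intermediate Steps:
d = -7/2 (d = -1/4*14 = -7/2 ≈ -3.5000)
w = -14 (w = 4*(-7/2) = -14)
E(s) = -14/s
-28926/(-46184) + E(18)/u = -28926/(-46184) - 14/18/9301 = -28926*(-1/46184) - 14*1/18*(1/9301) = 14463/23092 - 7/9*1/9301 = 14463/23092 - 7/83709 = 1210521623/1933008228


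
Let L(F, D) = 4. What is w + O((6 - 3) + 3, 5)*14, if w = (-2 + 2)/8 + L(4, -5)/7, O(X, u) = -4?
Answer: -388/7 ≈ -55.429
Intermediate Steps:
w = 4/7 (w = (-2 + 2)/8 + 4/7 = 0*(⅛) + 4*(⅐) = 0 + 4/7 = 4/7 ≈ 0.57143)
w + O((6 - 3) + 3, 5)*14 = 4/7 - 4*14 = 4/7 - 56 = -388/7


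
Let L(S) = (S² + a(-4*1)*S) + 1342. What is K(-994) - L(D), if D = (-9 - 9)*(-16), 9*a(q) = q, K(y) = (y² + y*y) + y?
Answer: 1890920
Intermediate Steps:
K(y) = y + 2*y² (K(y) = (y² + y²) + y = 2*y² + y = y + 2*y²)
a(q) = q/9
D = 288 (D = -18*(-16) = 288)
L(S) = 1342 + S² - 4*S/9 (L(S) = (S² + ((-4*1)/9)*S) + 1342 = (S² + ((⅑)*(-4))*S) + 1342 = (S² - 4*S/9) + 1342 = 1342 + S² - 4*S/9)
K(-994) - L(D) = -994*(1 + 2*(-994)) - (1342 + 288² - 4/9*288) = -994*(1 - 1988) - (1342 + 82944 - 128) = -994*(-1987) - 1*84158 = 1975078 - 84158 = 1890920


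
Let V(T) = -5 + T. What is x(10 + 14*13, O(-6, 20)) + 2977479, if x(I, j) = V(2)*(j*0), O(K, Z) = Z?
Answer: 2977479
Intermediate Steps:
x(I, j) = 0 (x(I, j) = (-5 + 2)*(j*0) = -3*0 = 0)
x(10 + 14*13, O(-6, 20)) + 2977479 = 0 + 2977479 = 2977479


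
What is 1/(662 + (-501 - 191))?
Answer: -1/30 ≈ -0.033333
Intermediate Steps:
1/(662 + (-501 - 191)) = 1/(662 - 692) = 1/(-30) = -1/30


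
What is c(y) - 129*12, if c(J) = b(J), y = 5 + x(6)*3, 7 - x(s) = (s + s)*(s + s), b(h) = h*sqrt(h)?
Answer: -1548 - 406*I*sqrt(406) ≈ -1548.0 - 8180.7*I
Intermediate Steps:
b(h) = h**(3/2)
x(s) = 7 - 4*s**2 (x(s) = 7 - (s + s)*(s + s) = 7 - 2*s*2*s = 7 - 4*s**2)
y = -406 (y = 5 + (7 - 4*6**2)*3 = 5 + (7 - 4*36)*3 = 5 + (7 - 144)*3 = 5 - 137*3 = 5 - 411 = -406)
c(J) = J**(3/2)
c(y) - 129*12 = (-406)**(3/2) - 129*12 = -406*I*sqrt(406) - 1548 = -1548 - 406*I*sqrt(406)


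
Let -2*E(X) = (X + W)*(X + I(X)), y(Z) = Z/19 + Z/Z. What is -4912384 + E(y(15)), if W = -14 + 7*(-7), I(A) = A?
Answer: -1773331082/361 ≈ -4.9123e+6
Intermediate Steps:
W = -63 (W = -14 - 49 = -63)
y(Z) = 1 + Z/19 (y(Z) = Z*(1/19) + 1 = Z/19 + 1 = 1 + Z/19)
E(X) = -X*(-63 + X) (E(X) = -(X - 63)*(X + X)/2 = -(-63 + X)*2*X/2 = -X*(-63 + X))
-4912384 + E(y(15)) = -4912384 + (1 + (1/19)*15)*(63 - (1 + (1/19)*15)) = -4912384 + (1 + 15/19)*(63 - (1 + 15/19)) = -4912384 + 34*(63 - 1*34/19)/19 = -4912384 + 34*(63 - 34/19)/19 = -4912384 + (34/19)*(1163/19) = -4912384 + 39542/361 = -1773331082/361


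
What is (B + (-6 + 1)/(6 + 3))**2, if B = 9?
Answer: 5776/81 ≈ 71.309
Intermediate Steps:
(B + (-6 + 1)/(6 + 3))**2 = (9 + (-6 + 1)/(6 + 3))**2 = (9 - 5/9)**2 = (76/9)**2 = 5776/81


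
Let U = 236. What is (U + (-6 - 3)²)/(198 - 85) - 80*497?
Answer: -4492563/113 ≈ -39757.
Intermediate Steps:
(U + (-6 - 3)²)/(198 - 85) - 80*497 = (236 + (-6 - 3)²)/(198 - 85) - 80*497 = (236 + (-9)²)/113 - 39760 = (236 + 81)*(1/113) - 39760 = 317*(1/113) - 39760 = 317/113 - 39760 = -4492563/113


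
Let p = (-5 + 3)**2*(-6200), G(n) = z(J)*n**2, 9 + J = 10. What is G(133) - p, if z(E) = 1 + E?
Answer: 60178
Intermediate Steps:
J = 1 (J = -9 + 10 = 1)
G(n) = 2*n**2 (G(n) = (1 + 1)*n**2 = 2*n**2)
p = -24800 (p = (-2)**2*(-6200) = 4*(-6200) = -24800)
G(133) - p = 2*133**2 - 1*(-24800) = 2*17689 + 24800 = 35378 + 24800 = 60178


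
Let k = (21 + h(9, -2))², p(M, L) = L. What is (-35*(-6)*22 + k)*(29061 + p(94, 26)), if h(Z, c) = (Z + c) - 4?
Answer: 151136052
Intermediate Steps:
h(Z, c) = -4 + Z + c
k = 576 (k = (21 + (-4 + 9 - 2))² = (21 + 3)² = 24² = 576)
(-35*(-6)*22 + k)*(29061 + p(94, 26)) = (-35*(-6)*22 + 576)*(29061 + 26) = (210*22 + 576)*29087 = (4620 + 576)*29087 = 5196*29087 = 151136052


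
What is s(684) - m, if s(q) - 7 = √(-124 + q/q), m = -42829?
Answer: 42836 + I*√123 ≈ 42836.0 + 11.091*I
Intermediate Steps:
s(q) = 7 + I*√123 (s(q) = 7 + √(-124 + q/q) = 7 + √(-124 + 1) = 7 + √(-123) = 7 + I*√123)
s(684) - m = (7 + I*√123) - 1*(-42829) = (7 + I*√123) + 42829 = 42836 + I*√123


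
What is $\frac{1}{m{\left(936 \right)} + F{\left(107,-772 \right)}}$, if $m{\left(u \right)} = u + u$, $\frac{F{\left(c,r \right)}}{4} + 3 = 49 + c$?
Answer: $\frac{1}{2484} \approx 0.00040258$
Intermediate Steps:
$F{\left(c,r \right)} = 184 + 4 c$ ($F{\left(c,r \right)} = -12 + 4 \left(49 + c\right) = -12 + \left(196 + 4 c\right) = 184 + 4 c$)
$m{\left(u \right)} = 2 u$
$\frac{1}{m{\left(936 \right)} + F{\left(107,-772 \right)}} = \frac{1}{2 \cdot 936 + \left(184 + 4 \cdot 107\right)} = \frac{1}{1872 + \left(184 + 428\right)} = \frac{1}{1872 + 612} = \frac{1}{2484}$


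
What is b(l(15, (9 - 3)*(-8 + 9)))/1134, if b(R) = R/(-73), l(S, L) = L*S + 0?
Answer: -5/4599 ≈ -0.0010872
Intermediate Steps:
l(S, L) = L*S
b(R) = -R/73 (b(R) = R*(-1/73) = -R/73)
b(l(15, (9 - 3)*(-8 + 9)))/1134 = -(9 - 3)*(-8 + 9)*15/73/1134 = -6*1*15/73*(1/1134) = -6*15/73*(1/1134) = -1/73*90*(1/1134) = -90/73*1/1134 = -5/4599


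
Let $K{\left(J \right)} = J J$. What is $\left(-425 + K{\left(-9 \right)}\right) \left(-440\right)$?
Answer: $151360$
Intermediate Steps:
$K{\left(J \right)} = J^{2}$
$\left(-425 + K{\left(-9 \right)}\right) \left(-440\right) = \left(-425 + \left(-9\right)^{2}\right) \left(-440\right) = \left(-425 + 81\right) \left(-440\right) = \left(-344\right) \left(-440\right) = 151360$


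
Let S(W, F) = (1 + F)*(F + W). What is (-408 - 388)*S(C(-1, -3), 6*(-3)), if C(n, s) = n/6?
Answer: -737494/3 ≈ -2.4583e+5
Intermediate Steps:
C(n, s) = n/6 (C(n, s) = n*(⅙) = n/6)
(-408 - 388)*S(C(-1, -3), 6*(-3)) = (-408 - 388)*(6*(-3) + (⅙)*(-1) + (6*(-3))² + (6*(-3))*((⅙)*(-1))) = -796*(-18 - ⅙ + (-18)² - 18*(-⅙)) = -796*(-18 - ⅙ + 324 + 3) = -796*1853/6 = -737494/3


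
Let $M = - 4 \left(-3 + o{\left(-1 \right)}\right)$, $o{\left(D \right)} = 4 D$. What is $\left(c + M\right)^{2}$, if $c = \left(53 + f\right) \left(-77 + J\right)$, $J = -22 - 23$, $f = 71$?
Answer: $228010000$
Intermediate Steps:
$J = -45$ ($J = -22 - 23 = -45$)
$M = 28$ ($M = - 4 \left(-3 + 4 \left(-1\right)\right) = - 4 \left(-3 - 4\right) = \left(-4\right) \left(-7\right) = 28$)
$c = -15128$ ($c = \left(53 + 71\right) \left(-77 - 45\right) = 124 \left(-122\right) = -15128$)
$\left(c + M\right)^{2} = \left(-15128 + 28\right)^{2} = \left(-15100\right)^{2} = 228010000$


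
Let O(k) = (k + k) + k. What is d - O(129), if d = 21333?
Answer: 20946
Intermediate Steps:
O(k) = 3*k (O(k) = 2*k + k = 3*k)
d - O(129) = 21333 - 3*129 = 21333 - 1*387 = 21333 - 387 = 20946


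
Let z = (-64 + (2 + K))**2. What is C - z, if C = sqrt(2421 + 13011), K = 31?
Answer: -961 + 2*sqrt(3858) ≈ -836.77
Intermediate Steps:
C = 2*sqrt(3858) (C = sqrt(15432) = 2*sqrt(3858) ≈ 124.23)
z = 961 (z = (-64 + (2 + 31))**2 = (-64 + 33)**2 = (-31)**2 = 961)
C - z = 2*sqrt(3858) - 1*961 = 2*sqrt(3858) - 961 = -961 + 2*sqrt(3858)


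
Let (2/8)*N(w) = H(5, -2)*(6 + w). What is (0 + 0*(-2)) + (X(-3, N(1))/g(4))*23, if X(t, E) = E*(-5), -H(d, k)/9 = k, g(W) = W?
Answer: -14490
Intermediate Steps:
H(d, k) = -9*k
N(w) = 432 + 72*w (N(w) = 4*((-9*(-2))*(6 + w)) = 4*(18*(6 + w)) = 4*(108 + 18*w) = 432 + 72*w)
X(t, E) = -5*E
(0 + 0*(-2)) + (X(-3, N(1))/g(4))*23 = (0 + 0*(-2)) + (-5*(432 + 72*1)/4)*23 = (0 + 0) + (-5*(432 + 72)*(1/4))*23 = 0 + (-5*504*(1/4))*23 = 0 - 2520*1/4*23 = 0 - 630*23 = 0 - 14490 = -14490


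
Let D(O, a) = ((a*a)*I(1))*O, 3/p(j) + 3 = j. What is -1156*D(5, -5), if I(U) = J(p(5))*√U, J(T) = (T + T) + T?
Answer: -650250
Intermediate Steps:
p(j) = 3/(-3 + j)
J(T) = 3*T (J(T) = 2*T + T = 3*T)
I(U) = 9*√U/2 (I(U) = (3*(3/(-3 + 5)))*√U = (3*(3/2))*√U = 9*√U/2)
D(O, a) = 9*O*a²/2 (D(O, a) = ((a*a)*(9*√1/2))*O = (a²*((9/2)*1))*O = (a²*(9/2))*O = (9*a²/2)*O = 9*O*a²/2)
-1156*D(5, -5) = -5202*5*(-5)² = -5202*5*25 = -1156*1125/2 = -650250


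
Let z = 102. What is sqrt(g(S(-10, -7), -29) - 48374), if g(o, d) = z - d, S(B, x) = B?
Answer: I*sqrt(48243) ≈ 219.64*I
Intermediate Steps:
g(o, d) = 102 - d
sqrt(g(S(-10, -7), -29) - 48374) = sqrt((102 - 1*(-29)) - 48374) = sqrt((102 + 29) - 48374) = sqrt(131 - 48374) = sqrt(-48243) = I*sqrt(48243)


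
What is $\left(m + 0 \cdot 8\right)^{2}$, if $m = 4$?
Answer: $16$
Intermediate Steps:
$\left(m + 0 \cdot 8\right)^{2} = \left(4 + 0 \cdot 8\right)^{2} = \left(4 + 0\right)^{2} = 4^{2} = 16$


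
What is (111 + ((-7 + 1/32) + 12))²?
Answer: 13786369/1024 ≈ 13463.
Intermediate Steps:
(111 + ((-7 + 1/32) + 12))² = (111 + (-223/32 + 12))² = (111 + 161/32)² = (3713/32)² = 13786369/1024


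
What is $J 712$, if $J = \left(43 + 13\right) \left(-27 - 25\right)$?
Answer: $-2073344$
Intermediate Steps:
$J = -2912$ ($J = 56 \left(-52\right) = -2912$)
$J 712 = \left(-2912\right) 712 = -2073344$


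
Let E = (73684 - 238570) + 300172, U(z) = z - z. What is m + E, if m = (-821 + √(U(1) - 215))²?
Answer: 809112 - 1642*I*√215 ≈ 8.0911e+5 - 24076.0*I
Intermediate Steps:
U(z) = 0
E = 135286 (E = -164886 + 300172 = 135286)
m = (-821 + I*√215)² (m = (-821 + √(0 - 215))² = (-821 + √(-215))² = (-821 + I*√215)² ≈ 6.7383e+5 - 24076.0*I)
m + E = (821 - I*√215)² + 135286 = 135286 + (821 - I*√215)²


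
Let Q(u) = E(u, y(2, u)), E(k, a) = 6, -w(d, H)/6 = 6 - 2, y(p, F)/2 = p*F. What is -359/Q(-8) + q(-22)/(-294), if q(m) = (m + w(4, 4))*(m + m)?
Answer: -19615/294 ≈ -66.718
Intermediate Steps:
y(p, F) = 2*F*p (y(p, F) = 2*(p*F) = 2*(F*p) = 2*F*p)
w(d, H) = -24 (w(d, H) = -6*(6 - 2) = -6*4 = -24)
Q(u) = 6
q(m) = 2*m*(-24 + m) (q(m) = (m - 24)*(m + m) = (-24 + m)*(2*m) = 2*m*(-24 + m))
-359/Q(-8) + q(-22)/(-294) = -359/6 + (2*(-22)*(-24 - 22))/(-294) = -359*⅙ + (2*(-22)*(-46))*(-1/294) = -359/6 + 2024*(-1/294) = -359/6 - 1012/147 = -19615/294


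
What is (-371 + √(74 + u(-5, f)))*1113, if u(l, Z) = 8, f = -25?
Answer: -412923 + 1113*√82 ≈ -4.0284e+5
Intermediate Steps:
(-371 + √(74 + u(-5, f)))*1113 = (-371 + √(74 + 8))*1113 = (-371 + √82)*1113 = -412923 + 1113*√82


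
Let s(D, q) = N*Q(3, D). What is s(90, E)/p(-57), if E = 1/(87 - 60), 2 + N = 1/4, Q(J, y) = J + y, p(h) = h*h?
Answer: -217/4332 ≈ -0.050092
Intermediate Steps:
p(h) = h²
N = -7/4 (N = -2 + 1/4 = -2 + ¼ = -7/4 ≈ -1.7500)
E = 1/27 ≈ 0.037037
s(D, q) = -21/4 - 7*D/4 (s(D, q) = -7*(3 + D)/4 = -21/4 - 7*D/4)
s(90, E)/p(-57) = (-21/4 - 7/4*90)/((-57)²) = (-21/4 - 315/2)/3249 = -651/4*1/3249 = -217/4332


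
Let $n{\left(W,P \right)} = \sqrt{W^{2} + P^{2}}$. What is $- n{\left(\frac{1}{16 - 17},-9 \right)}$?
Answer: $- \sqrt{82} \approx -9.0554$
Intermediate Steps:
$n{\left(W,P \right)} = \sqrt{P^{2} + W^{2}}$
$- n{\left(\frac{1}{16 - 17},-9 \right)} = - \sqrt{\left(-9\right)^{2} + \left(\frac{1}{16 - 17}\right)^{2}} = - \sqrt{81 + \left(\frac{1}{-1}\right)^{2}} = - \sqrt{81 + \left(-1\right)^{2}} = - \sqrt{81 + 1} = - \sqrt{82}$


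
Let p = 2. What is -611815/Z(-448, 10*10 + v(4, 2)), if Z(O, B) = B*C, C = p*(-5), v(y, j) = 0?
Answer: 122363/200 ≈ 611.81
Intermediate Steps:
C = -10 (C = 2*(-5) = -10)
Z(O, B) = -10*B (Z(O, B) = B*(-10) = -10*B)
-611815/Z(-448, 10*10 + v(4, 2)) = -611815*(-1/(10*(10*10 + 0))) = -611815*(-1/(10*(100 + 0))) = -611815/((-10*100)) = -611815/(-1000) = -611815*(-1/1000) = 122363/200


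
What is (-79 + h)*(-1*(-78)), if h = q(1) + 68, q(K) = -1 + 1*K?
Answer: -858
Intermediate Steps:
q(K) = -1 + K
h = 68 (h = (-1 + 1) + 68 = 0 + 68 = 68)
(-79 + h)*(-1*(-78)) = (-79 + 68)*(-1*(-78)) = -11*78 = -858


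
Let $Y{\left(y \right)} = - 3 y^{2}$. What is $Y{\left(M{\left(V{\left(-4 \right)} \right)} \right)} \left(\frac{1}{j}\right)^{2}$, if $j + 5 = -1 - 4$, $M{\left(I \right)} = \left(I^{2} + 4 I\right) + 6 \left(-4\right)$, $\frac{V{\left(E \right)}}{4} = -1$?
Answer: $- \frac{432}{25} \approx -17.28$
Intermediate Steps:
$V{\left(E \right)} = -4$ ($V{\left(E \right)} = 4 \left(-1\right) = -4$)
$M{\left(I \right)} = -24 + I^{2} + 4 I$ ($M{\left(I \right)} = \left(I^{2} + 4 I\right) - 24 = -24 + I^{2} + 4 I$)
$j = -10$ ($j = -5 - 5 = -10$)
$Y{\left(M{\left(V{\left(-4 \right)} \right)} \right)} \left(\frac{1}{j}\right)^{2} = - 3 \left(-24 + \left(-4\right)^{2} + 4 \left(-4\right)\right)^{2} \left(\frac{1}{-10}\right)^{2} = - 3 \left(-24 + 16 - 16\right)^{2} \left(- \frac{1}{10}\right)^{2} = - 3 \left(-24\right)^{2} \cdot \frac{1}{100} = \left(-3\right) 576 \cdot \frac{1}{100} = \left(-1728\right) \frac{1}{100} = - \frac{432}{25}$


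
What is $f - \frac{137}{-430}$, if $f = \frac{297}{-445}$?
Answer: $- \frac{13349}{38270} \approx -0.34881$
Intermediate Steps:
$f = - \frac{297}{445}$ ($f = 297 \left(- \frac{1}{445}\right) = - \frac{297}{445} \approx -0.66742$)
$f - \frac{137}{-430} = - \frac{297}{445} - \frac{137}{-430} = - \frac{297}{445} - 137 \left(- \frac{1}{430}\right) = - \frac{297}{445} - - \frac{137}{430} = - \frac{297}{445} + \frac{137}{430} = - \frac{13349}{38270}$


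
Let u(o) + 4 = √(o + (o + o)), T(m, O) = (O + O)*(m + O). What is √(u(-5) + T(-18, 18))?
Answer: √(-4 + I*√15) ≈ 0.88537 + 2.1872*I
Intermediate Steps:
T(m, O) = 2*O*(O + m) (T(m, O) = (2*O)*(O + m) = 2*O*(O + m))
u(o) = -4 + √3*√o (u(o) = -4 + √(o + (o + o)) = -4 + √(o + 2*o) = -4 + √(3*o) = -4 + √3*√o)
√(u(-5) + T(-18, 18)) = √((-4 + √3*√(-5)) + 2*18*(18 - 18)) = √((-4 + √3*(I*√5)) + 2*18*0) = √((-4 + I*√15) + 0) = √(-4 + I*√15)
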